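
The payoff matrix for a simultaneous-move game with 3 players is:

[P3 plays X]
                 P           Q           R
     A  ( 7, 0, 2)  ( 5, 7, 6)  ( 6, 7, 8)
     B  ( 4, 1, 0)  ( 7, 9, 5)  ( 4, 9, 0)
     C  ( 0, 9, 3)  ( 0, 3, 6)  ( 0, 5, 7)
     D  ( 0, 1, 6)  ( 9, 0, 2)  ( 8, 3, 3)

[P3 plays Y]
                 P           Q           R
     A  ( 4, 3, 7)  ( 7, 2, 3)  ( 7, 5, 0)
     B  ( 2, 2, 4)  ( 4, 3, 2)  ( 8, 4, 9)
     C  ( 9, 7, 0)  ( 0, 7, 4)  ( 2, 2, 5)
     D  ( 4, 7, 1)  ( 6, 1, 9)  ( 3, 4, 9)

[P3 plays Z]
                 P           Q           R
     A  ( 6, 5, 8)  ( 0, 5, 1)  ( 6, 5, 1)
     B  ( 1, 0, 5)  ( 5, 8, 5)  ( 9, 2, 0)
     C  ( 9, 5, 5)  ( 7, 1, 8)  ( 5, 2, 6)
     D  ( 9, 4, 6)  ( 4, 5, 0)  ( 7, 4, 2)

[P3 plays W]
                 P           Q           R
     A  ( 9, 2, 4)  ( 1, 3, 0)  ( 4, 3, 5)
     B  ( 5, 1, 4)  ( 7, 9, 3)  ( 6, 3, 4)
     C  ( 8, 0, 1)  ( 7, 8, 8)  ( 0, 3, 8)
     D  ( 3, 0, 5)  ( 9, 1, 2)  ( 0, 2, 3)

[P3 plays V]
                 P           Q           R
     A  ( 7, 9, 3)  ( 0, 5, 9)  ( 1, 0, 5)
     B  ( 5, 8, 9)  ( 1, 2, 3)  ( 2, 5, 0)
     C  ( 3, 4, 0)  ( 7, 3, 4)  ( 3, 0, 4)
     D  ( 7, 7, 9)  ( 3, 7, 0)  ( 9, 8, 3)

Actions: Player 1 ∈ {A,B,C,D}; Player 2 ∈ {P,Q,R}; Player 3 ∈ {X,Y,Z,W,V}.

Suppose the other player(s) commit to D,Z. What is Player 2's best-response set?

argmax u_2 = {Q}

u_2(P vs D,Z) = 4
u_2(Q vs D,Z) = 5
u_2(R vs D,Z) = 4
max payoff 5 at {Q}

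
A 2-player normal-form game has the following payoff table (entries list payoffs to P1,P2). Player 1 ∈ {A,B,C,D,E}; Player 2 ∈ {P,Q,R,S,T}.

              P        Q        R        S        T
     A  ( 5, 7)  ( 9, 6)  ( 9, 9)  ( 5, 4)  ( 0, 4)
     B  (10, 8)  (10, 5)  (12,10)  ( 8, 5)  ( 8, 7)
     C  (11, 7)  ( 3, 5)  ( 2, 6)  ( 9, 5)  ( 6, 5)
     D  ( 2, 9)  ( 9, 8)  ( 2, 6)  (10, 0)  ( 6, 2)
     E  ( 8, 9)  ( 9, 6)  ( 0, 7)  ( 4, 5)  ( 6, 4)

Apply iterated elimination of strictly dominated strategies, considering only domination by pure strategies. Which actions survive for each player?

P1 drop A (B beats it: P:10>5 Q:10>9 R:12>9 S:8>5 T:8>0)
P1 drop E (B beats it: P:10>8 Q:10>9 R:12>0 S:8>4 T:8>6)
P2 drop Q (P beats it: B:8>5 C:7>5 D:9>8)
P2 drop S (P beats it: B:8>5 C:7>5 D:9>0)
P1 drop D (B beats it: P:10>2 R:12>2 T:8>6)
P2 drop T (P beats it: B:8>7 C:7>5)
P1→{B,C} P2→{P,R}

Survivors P1:{B,C} P2:{P,R}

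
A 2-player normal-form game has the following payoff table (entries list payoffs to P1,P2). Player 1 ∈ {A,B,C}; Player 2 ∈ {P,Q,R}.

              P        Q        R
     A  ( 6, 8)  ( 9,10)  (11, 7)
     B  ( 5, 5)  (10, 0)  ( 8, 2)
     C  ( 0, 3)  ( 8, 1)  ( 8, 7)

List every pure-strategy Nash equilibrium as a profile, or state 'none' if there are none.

(A,P): not NE [P2→Q gives 10>8]
(A,Q): not NE [P1→B gives 10>9]
(A,R): not NE [P2→Q gives 10>7]
(B,P): not NE [P1→A gives 6>5]
(B,Q): not NE [P2→P gives 5>0]
(B,R): not NE [P1→A gives 11>8; P2→P gives 5>2]
(C,P): not NE [P1→A gives 6>0; P2→R gives 7>3]
(C,Q): not NE [P1→B gives 10>8; P2→R gives 7>1]
(C,R): not NE [P1→A gives 11>8]

PSNE: ∅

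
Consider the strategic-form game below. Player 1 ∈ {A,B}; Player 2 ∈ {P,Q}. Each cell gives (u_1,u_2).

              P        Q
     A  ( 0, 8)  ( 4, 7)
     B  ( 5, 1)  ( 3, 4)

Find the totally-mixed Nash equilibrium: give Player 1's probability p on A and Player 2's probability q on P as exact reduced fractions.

P1 indiff ⇒ q·0+(1-q)·4 = q·5+(1-q)·3 ⇒ q(-5) = (1-q)(-1) ⇒ q = 1/6
P2 indiff ⇒ p·8+(1-p)·1 = p·7+(1-p)·4 ⇒ p(1) = (1-p)(3) ⇒ p = 3/4

(p,q) = (3/4, 1/6)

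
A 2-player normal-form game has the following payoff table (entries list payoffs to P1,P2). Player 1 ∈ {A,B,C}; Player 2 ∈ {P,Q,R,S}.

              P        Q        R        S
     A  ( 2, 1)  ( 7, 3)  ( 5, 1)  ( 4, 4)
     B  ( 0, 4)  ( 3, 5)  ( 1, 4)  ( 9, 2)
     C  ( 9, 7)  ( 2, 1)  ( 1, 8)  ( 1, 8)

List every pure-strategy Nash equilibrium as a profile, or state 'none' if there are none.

No pure NE.

(A,P): not NE [P1→C gives 9>2; P2→S gives 4>1]
(A,Q): not NE [P2→S gives 4>3]
(A,R): not NE [P2→S gives 4>1]
(A,S): not NE [P1→B gives 9>4]
(B,P): not NE [P1→C gives 9>0; P2→Q gives 5>4]
(B,Q): not NE [P1→A gives 7>3]
(B,R): not NE [P1→A gives 5>1; P2→Q gives 5>4]
(B,S): not NE [P2→Q gives 5>2]
(C,P): not NE [P2→S gives 8>7]
(C,Q): not NE [P1→A gives 7>2; P2→S gives 8>1]
(C,R): not NE [P1→A gives 5>1]
(C,S): not NE [P1→B gives 9>1]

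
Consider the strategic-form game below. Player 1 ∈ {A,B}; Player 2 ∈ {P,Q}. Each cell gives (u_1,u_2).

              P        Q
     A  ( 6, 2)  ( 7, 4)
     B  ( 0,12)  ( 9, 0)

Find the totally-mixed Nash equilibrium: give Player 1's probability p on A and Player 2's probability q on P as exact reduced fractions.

P1 mixes 6/7 on A; P2 mixes 1/4 on P

P1 indiff ⇒ q·6+(1-q)·7 = q·0+(1-q)·9 ⇒ q(6) = (1-q)(2) ⇒ q = 1/4
P2 indiff ⇒ p·2+(1-p)·12 = p·4+(1-p)·0 ⇒ p(-2) = (1-p)(-12) ⇒ p = 6/7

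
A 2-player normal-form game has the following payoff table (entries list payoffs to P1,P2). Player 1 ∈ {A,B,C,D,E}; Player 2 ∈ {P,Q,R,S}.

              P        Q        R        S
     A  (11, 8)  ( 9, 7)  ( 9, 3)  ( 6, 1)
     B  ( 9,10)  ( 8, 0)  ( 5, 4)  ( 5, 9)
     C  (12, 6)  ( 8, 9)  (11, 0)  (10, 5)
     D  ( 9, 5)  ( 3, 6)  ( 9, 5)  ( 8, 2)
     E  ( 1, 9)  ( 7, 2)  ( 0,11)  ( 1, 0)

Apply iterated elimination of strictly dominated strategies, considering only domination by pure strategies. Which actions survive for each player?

P1 drop B (A beats it: P:11>9 Q:9>8 R:9>5 S:6>5)
P1 drop D (C beats it: P:12>9 Q:8>3 R:11>9 S:10>8)
P1 drop E (A beats it: P:11>1 Q:9>7 R:9>0 S:6>1)
P2 drop R (P beats it: A:8>3 C:6>0)
P2 drop S (P beats it: A:8>1 C:6>5)
P1→{A,C} P2→{P,Q}

Remaining: P1:{A,C} P2:{P,Q}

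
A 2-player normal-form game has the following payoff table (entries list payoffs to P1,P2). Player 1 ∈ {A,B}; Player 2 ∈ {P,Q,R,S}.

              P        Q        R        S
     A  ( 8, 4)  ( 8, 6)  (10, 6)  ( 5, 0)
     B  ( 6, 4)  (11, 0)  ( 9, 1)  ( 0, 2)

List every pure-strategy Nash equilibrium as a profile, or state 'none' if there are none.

(A,P): not NE [P2→R gives 6>4]
(A,Q): not NE [P1→B gives 11>8]
(A,R): NE
(A,S): not NE [P2→R gives 6>0]
(B,P): not NE [P1→A gives 8>6]
(B,Q): not NE [P2→P gives 4>0]
(B,R): not NE [P1→A gives 10>9; P2→P gives 4>1]
(B,S): not NE [P1→A gives 5>0; P2→P gives 4>2]

PSNE = {(A,R)}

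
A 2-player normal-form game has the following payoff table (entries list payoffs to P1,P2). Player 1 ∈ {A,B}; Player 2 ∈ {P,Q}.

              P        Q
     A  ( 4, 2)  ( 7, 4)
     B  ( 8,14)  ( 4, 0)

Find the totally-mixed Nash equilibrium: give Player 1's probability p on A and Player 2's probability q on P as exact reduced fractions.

P1 indiff ⇒ q·4+(1-q)·7 = q·8+(1-q)·4 ⇒ q(-4) = (1-q)(-3) ⇒ q = 3/7
P2 indiff ⇒ p·2+(1-p)·14 = p·4+(1-p)·0 ⇒ p(-2) = (1-p)(-14) ⇒ p = 7/8

P1 mixes 7/8 on A; P2 mixes 3/7 on P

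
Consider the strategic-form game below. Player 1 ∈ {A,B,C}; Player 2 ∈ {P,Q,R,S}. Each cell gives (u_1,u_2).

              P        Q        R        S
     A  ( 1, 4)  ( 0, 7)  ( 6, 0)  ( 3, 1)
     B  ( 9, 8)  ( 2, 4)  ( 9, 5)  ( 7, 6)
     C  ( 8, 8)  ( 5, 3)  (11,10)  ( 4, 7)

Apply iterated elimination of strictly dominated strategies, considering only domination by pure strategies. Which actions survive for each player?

P1 drop A (B beats it: P:9>1 Q:2>0 R:9>6 S:7>3)
P2 drop Q (P beats it: B:8>4 C:8>3)
P2 drop S (P beats it: B:8>6 C:8>7)
P1→{B,C} P2→{P,R}

Remaining: P1:{B,C} P2:{P,R}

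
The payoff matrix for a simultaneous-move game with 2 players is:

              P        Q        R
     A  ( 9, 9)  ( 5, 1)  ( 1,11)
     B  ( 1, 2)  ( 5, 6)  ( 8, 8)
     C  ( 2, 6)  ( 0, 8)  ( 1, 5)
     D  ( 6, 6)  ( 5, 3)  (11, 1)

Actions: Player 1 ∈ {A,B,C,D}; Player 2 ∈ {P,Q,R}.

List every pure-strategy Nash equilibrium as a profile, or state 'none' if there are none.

PSNE: ∅

(A,P): not NE [P2→R gives 11>9]
(A,Q): not NE [P2→R gives 11>1]
(A,R): not NE [P1→D gives 11>1]
(B,P): not NE [P1→A gives 9>1; P2→R gives 8>2]
(B,Q): not NE [P2→R gives 8>6]
(B,R): not NE [P1→D gives 11>8]
(C,P): not NE [P1→A gives 9>2; P2→Q gives 8>6]
(C,Q): not NE [P1→D gives 5>0]
(C,R): not NE [P1→D gives 11>1; P2→Q gives 8>5]
(D,P): not NE [P1→A gives 9>6]
(D,Q): not NE [P2→P gives 6>3]
(D,R): not NE [P2→P gives 6>1]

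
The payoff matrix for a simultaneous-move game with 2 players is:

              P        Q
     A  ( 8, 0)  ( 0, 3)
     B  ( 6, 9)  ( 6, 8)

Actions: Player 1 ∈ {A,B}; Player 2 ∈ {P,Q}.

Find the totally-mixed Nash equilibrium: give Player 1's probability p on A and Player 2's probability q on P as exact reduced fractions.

(p,q) = (1/4, 3/4)

P1 indiff ⇒ q·8+(1-q)·0 = q·6+(1-q)·6 ⇒ q(2) = (1-q)(6) ⇒ q = 3/4
P2 indiff ⇒ p·0+(1-p)·9 = p·3+(1-p)·8 ⇒ p(-3) = (1-p)(-1) ⇒ p = 1/4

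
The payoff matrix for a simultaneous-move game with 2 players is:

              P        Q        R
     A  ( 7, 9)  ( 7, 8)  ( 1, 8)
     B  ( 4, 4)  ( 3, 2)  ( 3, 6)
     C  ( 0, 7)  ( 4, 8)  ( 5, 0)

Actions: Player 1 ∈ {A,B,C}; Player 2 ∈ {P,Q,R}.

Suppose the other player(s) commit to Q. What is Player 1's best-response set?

u_1(A vs Q) = 7
u_1(B vs Q) = 3
u_1(C vs Q) = 4
max payoff 7 at {A}

P1 best: {A}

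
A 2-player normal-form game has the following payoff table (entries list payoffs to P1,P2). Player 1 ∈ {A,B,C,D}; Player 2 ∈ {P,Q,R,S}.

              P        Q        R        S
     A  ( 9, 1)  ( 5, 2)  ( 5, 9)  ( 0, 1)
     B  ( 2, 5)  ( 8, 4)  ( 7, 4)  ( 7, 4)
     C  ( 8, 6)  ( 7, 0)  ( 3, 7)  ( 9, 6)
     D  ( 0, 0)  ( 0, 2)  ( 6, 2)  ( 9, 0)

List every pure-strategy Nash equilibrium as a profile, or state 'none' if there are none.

Equilibria: none

(A,P): not NE [P2→R gives 9>1]
(A,Q): not NE [P1→B gives 8>5; P2→R gives 9>2]
(A,R): not NE [P1→B gives 7>5]
(A,S): not NE [P1→D gives 9>0; P2→R gives 9>1]
(B,P): not NE [P1→A gives 9>2]
(B,Q): not NE [P2→P gives 5>4]
(B,R): not NE [P2→P gives 5>4]
(B,S): not NE [P1→D gives 9>7; P2→P gives 5>4]
(C,P): not NE [P1→A gives 9>8; P2→R gives 7>6]
(C,Q): not NE [P1→B gives 8>7; P2→R gives 7>0]
(C,R): not NE [P1→B gives 7>3]
(C,S): not NE [P2→R gives 7>6]
(D,P): not NE [P1→A gives 9>0; P2→R gives 2>0]
(D,Q): not NE [P1→B gives 8>0]
(D,R): not NE [P1→B gives 7>6]
(D,S): not NE [P2→R gives 2>0]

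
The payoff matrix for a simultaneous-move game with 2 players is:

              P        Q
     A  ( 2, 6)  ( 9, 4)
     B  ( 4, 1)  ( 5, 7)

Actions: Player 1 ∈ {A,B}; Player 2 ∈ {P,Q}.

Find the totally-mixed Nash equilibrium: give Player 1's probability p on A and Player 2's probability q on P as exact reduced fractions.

P1 indiff ⇒ q·2+(1-q)·9 = q·4+(1-q)·5 ⇒ q(-2) = (1-q)(-4) ⇒ q = 2/3
P2 indiff ⇒ p·6+(1-p)·1 = p·4+(1-p)·7 ⇒ p(2) = (1-p)(6) ⇒ p = 3/4

p=3/4, q=2/3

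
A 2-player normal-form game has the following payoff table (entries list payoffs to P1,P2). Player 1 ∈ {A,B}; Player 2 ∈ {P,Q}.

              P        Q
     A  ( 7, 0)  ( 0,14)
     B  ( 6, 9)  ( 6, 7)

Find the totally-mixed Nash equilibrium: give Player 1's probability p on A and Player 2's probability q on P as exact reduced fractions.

P1 indiff ⇒ q·7+(1-q)·0 = q·6+(1-q)·6 ⇒ q(1) = (1-q)(6) ⇒ q = 6/7
P2 indiff ⇒ p·0+(1-p)·9 = p·14+(1-p)·7 ⇒ p(-14) = (1-p)(-2) ⇒ p = 1/8

(p,q) = (1/8, 6/7)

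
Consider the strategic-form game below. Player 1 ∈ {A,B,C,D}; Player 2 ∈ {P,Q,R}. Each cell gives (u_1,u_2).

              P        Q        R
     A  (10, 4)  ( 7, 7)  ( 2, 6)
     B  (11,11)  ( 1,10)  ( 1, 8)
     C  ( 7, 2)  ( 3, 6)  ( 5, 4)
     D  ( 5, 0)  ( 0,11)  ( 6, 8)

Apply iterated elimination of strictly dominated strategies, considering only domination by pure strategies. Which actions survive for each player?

Remaining: P1:{A,B} P2:{P,Q}

P2 drop R (Q beats it: A:7>6 B:10>8 C:6>4 D:11>8)
P1 drop C (A beats it: P:10>7 Q:7>3)
P1 drop D (A beats it: P:10>5 Q:7>0)
P1→{A,B} P2→{P,Q}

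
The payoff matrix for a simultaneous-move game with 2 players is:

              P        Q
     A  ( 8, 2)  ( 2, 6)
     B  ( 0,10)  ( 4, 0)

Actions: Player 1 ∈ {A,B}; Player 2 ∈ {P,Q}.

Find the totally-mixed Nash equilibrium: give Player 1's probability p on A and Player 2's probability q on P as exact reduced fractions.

(p,q) = (5/7, 1/5)

P1 indiff ⇒ q·8+(1-q)·2 = q·0+(1-q)·4 ⇒ q(8) = (1-q)(2) ⇒ q = 1/5
P2 indiff ⇒ p·2+(1-p)·10 = p·6+(1-p)·0 ⇒ p(-4) = (1-p)(-10) ⇒ p = 5/7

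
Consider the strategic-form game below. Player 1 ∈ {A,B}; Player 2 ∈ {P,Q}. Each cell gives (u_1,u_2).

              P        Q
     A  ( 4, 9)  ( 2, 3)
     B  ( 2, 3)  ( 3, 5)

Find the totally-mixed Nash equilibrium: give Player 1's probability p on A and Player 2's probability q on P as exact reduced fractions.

(p,q) = (1/4, 1/3)

P1 indiff ⇒ q·4+(1-q)·2 = q·2+(1-q)·3 ⇒ q(2) = (1-q)(1) ⇒ q = 1/3
P2 indiff ⇒ p·9+(1-p)·3 = p·3+(1-p)·5 ⇒ p(6) = (1-p)(2) ⇒ p = 1/4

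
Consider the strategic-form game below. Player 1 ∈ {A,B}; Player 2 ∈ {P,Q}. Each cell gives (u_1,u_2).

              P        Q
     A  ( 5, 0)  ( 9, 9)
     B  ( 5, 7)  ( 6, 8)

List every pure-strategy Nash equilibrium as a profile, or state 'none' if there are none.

(A,P): not NE [P2→Q gives 9>0]
(A,Q): NE
(B,P): not NE [P2→Q gives 8>7]
(B,Q): not NE [P1→A gives 9>6]

Nash profiles: (A,Q)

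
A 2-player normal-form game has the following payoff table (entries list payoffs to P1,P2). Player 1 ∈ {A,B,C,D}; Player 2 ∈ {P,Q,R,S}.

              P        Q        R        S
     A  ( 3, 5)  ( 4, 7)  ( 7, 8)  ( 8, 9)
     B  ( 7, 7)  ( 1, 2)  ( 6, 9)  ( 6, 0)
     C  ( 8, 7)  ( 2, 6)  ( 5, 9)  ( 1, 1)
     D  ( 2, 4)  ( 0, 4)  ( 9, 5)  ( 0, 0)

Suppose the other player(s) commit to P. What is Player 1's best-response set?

u_1(A vs P) = 3
u_1(B vs P) = 7
u_1(C vs P) = 8
u_1(D vs P) = 2
max payoff 8 at {C}

argmax u_1 = {C}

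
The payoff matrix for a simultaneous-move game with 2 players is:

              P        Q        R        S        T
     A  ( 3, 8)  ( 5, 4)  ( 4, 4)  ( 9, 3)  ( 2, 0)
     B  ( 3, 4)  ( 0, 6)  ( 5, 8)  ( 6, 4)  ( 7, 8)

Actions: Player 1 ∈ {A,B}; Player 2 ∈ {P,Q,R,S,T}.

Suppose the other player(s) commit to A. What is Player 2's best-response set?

u_2(P vs A) = 8
u_2(Q vs A) = 4
u_2(R vs A) = 4
u_2(S vs A) = 3
u_2(T vs A) = 0
max payoff 8 at {P}

P2 best: {P}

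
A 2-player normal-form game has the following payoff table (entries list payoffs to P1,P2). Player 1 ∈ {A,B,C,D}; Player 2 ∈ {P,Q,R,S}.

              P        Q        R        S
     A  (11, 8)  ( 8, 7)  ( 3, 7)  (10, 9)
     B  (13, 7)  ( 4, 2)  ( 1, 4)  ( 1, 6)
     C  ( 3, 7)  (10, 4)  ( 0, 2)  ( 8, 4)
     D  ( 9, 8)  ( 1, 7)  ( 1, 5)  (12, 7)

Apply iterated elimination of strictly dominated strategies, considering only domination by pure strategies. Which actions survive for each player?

Remaining: P1:{A,B,D} P2:{P,S}

P2 drop Q (P beats it: A:8>7 B:7>2 C:7>4 D:8>7)
P1 drop C (A beats it: P:11>3 R:3>0 S:10>8)
P2 drop R (P beats it: A:8>7 B:7>4 D:8>5)
P1→{A,B,D} P2→{P,S}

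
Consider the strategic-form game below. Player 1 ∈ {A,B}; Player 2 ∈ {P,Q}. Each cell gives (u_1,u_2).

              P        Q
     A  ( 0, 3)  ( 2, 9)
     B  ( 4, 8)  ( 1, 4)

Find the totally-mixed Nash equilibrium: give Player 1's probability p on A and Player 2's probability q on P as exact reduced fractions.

(p,q) = (2/5, 1/5)

P1 indiff ⇒ q·0+(1-q)·2 = q·4+(1-q)·1 ⇒ q(-4) = (1-q)(-1) ⇒ q = 1/5
P2 indiff ⇒ p·3+(1-p)·8 = p·9+(1-p)·4 ⇒ p(-6) = (1-p)(-4) ⇒ p = 2/5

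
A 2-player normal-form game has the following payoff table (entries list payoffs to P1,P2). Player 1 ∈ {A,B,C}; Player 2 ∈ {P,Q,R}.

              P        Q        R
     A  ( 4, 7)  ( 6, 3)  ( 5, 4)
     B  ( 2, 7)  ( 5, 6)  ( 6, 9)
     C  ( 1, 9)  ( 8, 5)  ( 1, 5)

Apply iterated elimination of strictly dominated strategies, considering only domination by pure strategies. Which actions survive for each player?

P2 drop Q (P beats it: A:7>3 B:7>6 C:9>5)
P1 drop C (A beats it: P:4>1 R:5>1)
P1→{A,B} P2→{P,R}

Survivors P1:{A,B} P2:{P,R}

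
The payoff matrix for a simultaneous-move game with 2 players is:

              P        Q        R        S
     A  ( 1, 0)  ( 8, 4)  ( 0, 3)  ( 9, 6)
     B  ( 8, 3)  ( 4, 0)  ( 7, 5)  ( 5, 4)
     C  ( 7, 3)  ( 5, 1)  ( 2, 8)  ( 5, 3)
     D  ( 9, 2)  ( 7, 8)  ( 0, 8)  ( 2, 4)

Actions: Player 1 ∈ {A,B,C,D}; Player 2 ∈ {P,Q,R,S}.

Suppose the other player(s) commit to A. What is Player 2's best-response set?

u_2(P vs A) = 0
u_2(Q vs A) = 4
u_2(R vs A) = 3
u_2(S vs A) = 6
max payoff 6 at {S}

argmax u_2 = {S}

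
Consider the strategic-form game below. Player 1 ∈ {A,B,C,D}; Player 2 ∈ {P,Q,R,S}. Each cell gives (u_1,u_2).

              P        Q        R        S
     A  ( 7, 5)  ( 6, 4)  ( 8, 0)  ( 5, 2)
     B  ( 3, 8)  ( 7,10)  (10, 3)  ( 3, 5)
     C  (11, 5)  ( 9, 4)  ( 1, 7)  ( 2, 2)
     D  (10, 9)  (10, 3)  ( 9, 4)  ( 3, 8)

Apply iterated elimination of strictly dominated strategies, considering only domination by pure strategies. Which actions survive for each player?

P2 drop S (P beats it: A:5>2 B:8>5 C:5>2 D:9>8)
P1 drop A (D beats it: P:10>7 Q:10>6 R:9>8)
P1→{B,C,D} P2→{P,Q,R}

IESDS → P1:{B,C,D} P2:{P,Q,R}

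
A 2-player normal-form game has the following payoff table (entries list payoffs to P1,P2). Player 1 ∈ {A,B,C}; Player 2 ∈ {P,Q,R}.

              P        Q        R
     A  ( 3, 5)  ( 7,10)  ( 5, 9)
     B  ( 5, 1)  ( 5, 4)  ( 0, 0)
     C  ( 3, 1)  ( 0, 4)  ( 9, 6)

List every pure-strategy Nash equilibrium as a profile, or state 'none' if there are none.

PSNE = {(A,Q), (C,R)}

(A,P): not NE [P1→B gives 5>3; P2→Q gives 10>5]
(A,Q): NE
(A,R): not NE [P1→C gives 9>5; P2→Q gives 10>9]
(B,P): not NE [P2→Q gives 4>1]
(B,Q): not NE [P1→A gives 7>5]
(B,R): not NE [P1→C gives 9>0; P2→Q gives 4>0]
(C,P): not NE [P1→B gives 5>3; P2→R gives 6>1]
(C,Q): not NE [P1→A gives 7>0; P2→R gives 6>4]
(C,R): NE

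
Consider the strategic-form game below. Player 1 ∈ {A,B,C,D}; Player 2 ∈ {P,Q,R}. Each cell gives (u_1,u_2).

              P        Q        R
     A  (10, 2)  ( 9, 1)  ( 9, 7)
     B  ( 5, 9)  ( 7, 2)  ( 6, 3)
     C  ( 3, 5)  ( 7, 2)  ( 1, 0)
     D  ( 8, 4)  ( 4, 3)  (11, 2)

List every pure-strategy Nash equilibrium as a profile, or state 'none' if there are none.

(A,P): not NE [P2→R gives 7>2]
(A,Q): not NE [P2→R gives 7>1]
(A,R): not NE [P1→D gives 11>9]
(B,P): not NE [P1→A gives 10>5]
(B,Q): not NE [P1→A gives 9>7; P2→P gives 9>2]
(B,R): not NE [P1→D gives 11>6; P2→P gives 9>3]
(C,P): not NE [P1→A gives 10>3]
(C,Q): not NE [P1→A gives 9>7; P2→P gives 5>2]
(C,R): not NE [P1→D gives 11>1; P2→P gives 5>0]
(D,P): not NE [P1→A gives 10>8]
(D,Q): not NE [P1→A gives 9>4; P2→P gives 4>3]
(D,R): not NE [P2→P gives 4>2]

PSNE: ∅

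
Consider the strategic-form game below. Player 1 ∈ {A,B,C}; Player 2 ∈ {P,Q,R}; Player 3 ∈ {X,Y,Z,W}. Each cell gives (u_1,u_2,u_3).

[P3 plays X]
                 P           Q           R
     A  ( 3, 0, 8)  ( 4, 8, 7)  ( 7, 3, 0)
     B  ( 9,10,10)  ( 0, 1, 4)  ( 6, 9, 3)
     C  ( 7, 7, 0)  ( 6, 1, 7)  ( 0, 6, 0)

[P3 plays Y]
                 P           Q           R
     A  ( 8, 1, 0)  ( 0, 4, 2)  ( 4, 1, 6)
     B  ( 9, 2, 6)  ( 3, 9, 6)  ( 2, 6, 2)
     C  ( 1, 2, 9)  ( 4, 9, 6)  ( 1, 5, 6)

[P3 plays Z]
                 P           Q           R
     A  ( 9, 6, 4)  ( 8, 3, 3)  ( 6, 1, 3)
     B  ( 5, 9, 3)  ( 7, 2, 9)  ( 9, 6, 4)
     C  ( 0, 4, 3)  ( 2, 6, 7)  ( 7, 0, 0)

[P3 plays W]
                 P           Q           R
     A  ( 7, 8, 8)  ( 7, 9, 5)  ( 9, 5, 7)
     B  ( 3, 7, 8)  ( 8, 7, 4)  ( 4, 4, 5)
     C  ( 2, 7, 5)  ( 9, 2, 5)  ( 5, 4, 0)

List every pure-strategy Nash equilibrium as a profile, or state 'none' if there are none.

(A,P,X): not NE [P1→B gives 9>3; P2→Q gives 8>0]
(A,P,Y): not NE [P1→B gives 9>8; P2→Q gives 4>1; P3→W gives 8>0]
(A,P,Z): not NE [P3→W gives 8>4]
(A,P,W): not NE [P2→Q gives 9>8]
(A,Q,X): not NE [P1→C gives 6>4]
(A,Q,Y): not NE [P1→C gives 4>0; P3→X gives 7>2]
(A,Q,Z): not NE [P2→P gives 6>3; P3→X gives 7>3]
(A,Q,W): not NE [P1→C gives 9>7; P3→X gives 7>5]
(A,R,X): not NE [P2→Q gives 8>3; P3→W gives 7>0]
(A,R,Y): not NE [P2→Q gives 4>1; P3→W gives 7>6]
(A,R,Z): not NE [P1→B gives 9>6; P2→P gives 6>1; P3→W gives 7>3]
(A,R,W): not NE [P2→Q gives 9>5]
(B,P,X): NE
(B,P,Y): not NE [P2→Q gives 9>2; P3→X gives 10>6]
(B,P,Z): not NE [P1→A gives 9>5; P3→X gives 10>3]
(B,P,W): not NE [P1→A gives 7>3; P3→X gives 10>8]
(B,Q,X): not NE [P1→C gives 6>0; P2→P gives 10>1; P3→Z gives 9>4]
(B,Q,Y): not NE [P1→C gives 4>3; P3→Z gives 9>6]
(B,Q,Z): not NE [P1→A gives 8>7; P2→P gives 9>2]
(B,Q,W): not NE [P1→C gives 9>8; P3→Z gives 9>4]
(B,R,X): not NE [P1→A gives 7>6; P2→P gives 10>9; P3→W gives 5>3]
(B,R,Y): not NE [P1→A gives 4>2; P2→Q gives 9>6; P3→W gives 5>2]
(B,R,Z): not NE [P2→P gives 9>6; P3→W gives 5>4]
(B,R,W): not NE [P1→A gives 9>4; P2→Q gives 7>4]
(C,P,X): not NE [P1→B gives 9>7; P3→Y gives 9>0]
(C,P,Y): not NE [P1→B gives 9>1; P2→Q gives 9>2]
(C,P,Z): not NE [P1→A gives 9>0; P2→Q gives 6>4; P3→Y gives 9>3]
(C,P,W): not NE [P1→A gives 7>2; P3→Y gives 9>5]
(C,Q,X): not NE [P2→P gives 7>1]
(C,Q,Y): not NE [P3→Z gives 7>6]
(C,Q,Z): not NE [P1→A gives 8>2]
(C,Q,W): not NE [P2→P gives 7>2; P3→Z gives 7>5]
(C,R,X): not NE [P1→A gives 7>0; P2→P gives 7>6; P3→Y gives 6>0]
(C,R,Y): not NE [P1→A gives 4>1; P2→Q gives 9>5]
(C,R,Z): not NE [P1→B gives 9>7; P2→Q gives 6>0; P3→Y gives 6>0]
(C,R,W): not NE [P1→A gives 9>5; P2→P gives 7>4; P3→Y gives 6>0]

Nash profiles: (B,P,X)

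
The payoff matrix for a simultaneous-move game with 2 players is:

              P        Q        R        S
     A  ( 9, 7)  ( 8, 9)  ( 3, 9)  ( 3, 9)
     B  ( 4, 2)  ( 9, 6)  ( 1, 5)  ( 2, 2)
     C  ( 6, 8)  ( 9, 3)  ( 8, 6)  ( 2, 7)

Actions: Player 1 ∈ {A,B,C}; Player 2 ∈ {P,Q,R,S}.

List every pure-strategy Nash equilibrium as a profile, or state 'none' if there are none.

(A,P): not NE [P2→S gives 9>7]
(A,Q): not NE [P1→C gives 9>8]
(A,R): not NE [P1→C gives 8>3]
(A,S): NE
(B,P): not NE [P1→A gives 9>4; P2→Q gives 6>2]
(B,Q): NE
(B,R): not NE [P1→C gives 8>1; P2→Q gives 6>5]
(B,S): not NE [P1→A gives 3>2; P2→Q gives 6>2]
(C,P): not NE [P1→A gives 9>6]
(C,Q): not NE [P2→P gives 8>3]
(C,R): not NE [P2→P gives 8>6]
(C,S): not NE [P1→A gives 3>2; P2→P gives 8>7]

NE set: (A,S), (B,Q)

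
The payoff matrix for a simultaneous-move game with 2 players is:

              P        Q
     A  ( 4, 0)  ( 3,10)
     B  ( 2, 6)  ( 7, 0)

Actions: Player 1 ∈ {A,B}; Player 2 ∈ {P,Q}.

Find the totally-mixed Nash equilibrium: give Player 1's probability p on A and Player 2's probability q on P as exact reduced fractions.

p=3/8, q=2/3

P1 indiff ⇒ q·4+(1-q)·3 = q·2+(1-q)·7 ⇒ q(2) = (1-q)(4) ⇒ q = 2/3
P2 indiff ⇒ p·0+(1-p)·6 = p·10+(1-p)·0 ⇒ p(-10) = (1-p)(-6) ⇒ p = 3/8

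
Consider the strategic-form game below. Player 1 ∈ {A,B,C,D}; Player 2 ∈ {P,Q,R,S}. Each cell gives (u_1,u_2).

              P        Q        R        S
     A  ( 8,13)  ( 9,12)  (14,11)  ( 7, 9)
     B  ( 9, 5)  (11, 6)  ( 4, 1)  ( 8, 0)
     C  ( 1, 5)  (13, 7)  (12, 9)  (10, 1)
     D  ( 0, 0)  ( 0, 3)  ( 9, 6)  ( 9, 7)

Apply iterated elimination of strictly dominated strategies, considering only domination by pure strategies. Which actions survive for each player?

Remaining: P1:{A,B,C} P2:{P,Q,R}

P1 drop D (C beats it: P:1>0 Q:13>0 R:12>9 S:10>9)
P2 drop S (P beats it: A:13>9 B:5>0 C:5>1)
P1→{A,B,C} P2→{P,Q,R}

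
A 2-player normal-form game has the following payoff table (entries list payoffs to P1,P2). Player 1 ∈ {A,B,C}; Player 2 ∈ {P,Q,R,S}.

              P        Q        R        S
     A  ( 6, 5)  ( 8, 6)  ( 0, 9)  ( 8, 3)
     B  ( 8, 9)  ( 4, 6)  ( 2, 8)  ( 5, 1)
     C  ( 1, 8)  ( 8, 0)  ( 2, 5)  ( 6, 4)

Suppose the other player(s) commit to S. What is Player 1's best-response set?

P1 best: {A}

u_1(A vs S) = 8
u_1(B vs S) = 5
u_1(C vs S) = 6
max payoff 8 at {A}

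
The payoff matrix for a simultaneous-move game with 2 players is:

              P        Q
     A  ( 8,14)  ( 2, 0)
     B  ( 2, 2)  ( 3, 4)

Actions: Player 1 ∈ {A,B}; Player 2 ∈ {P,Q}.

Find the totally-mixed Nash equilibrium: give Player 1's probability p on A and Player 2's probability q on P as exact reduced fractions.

P1 mixes 1/8 on A; P2 mixes 1/7 on P

P1 indiff ⇒ q·8+(1-q)·2 = q·2+(1-q)·3 ⇒ q(6) = (1-q)(1) ⇒ q = 1/7
P2 indiff ⇒ p·14+(1-p)·2 = p·0+(1-p)·4 ⇒ p(14) = (1-p)(2) ⇒ p = 1/8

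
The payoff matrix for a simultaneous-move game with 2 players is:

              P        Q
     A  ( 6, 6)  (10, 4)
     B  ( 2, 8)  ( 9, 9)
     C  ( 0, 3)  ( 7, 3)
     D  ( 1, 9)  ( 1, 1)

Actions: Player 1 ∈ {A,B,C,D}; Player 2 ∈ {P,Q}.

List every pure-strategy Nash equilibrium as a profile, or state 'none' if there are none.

PSNE = {(A,P)}

(A,P): NE
(A,Q): not NE [P2→P gives 6>4]
(B,P): not NE [P1→A gives 6>2; P2→Q gives 9>8]
(B,Q): not NE [P1→A gives 10>9]
(C,P): not NE [P1→A gives 6>0]
(C,Q): not NE [P1→A gives 10>7]
(D,P): not NE [P1→A gives 6>1]
(D,Q): not NE [P1→A gives 10>1; P2→P gives 9>1]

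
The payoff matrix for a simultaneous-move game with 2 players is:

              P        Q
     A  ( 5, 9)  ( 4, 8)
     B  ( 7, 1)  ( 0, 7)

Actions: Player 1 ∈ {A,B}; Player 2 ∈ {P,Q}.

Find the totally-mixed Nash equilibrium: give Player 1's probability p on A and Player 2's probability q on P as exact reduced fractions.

P1 indiff ⇒ q·5+(1-q)·4 = q·7+(1-q)·0 ⇒ q(-2) = (1-q)(-4) ⇒ q = 2/3
P2 indiff ⇒ p·9+(1-p)·1 = p·8+(1-p)·7 ⇒ p(1) = (1-p)(6) ⇒ p = 6/7

p=6/7, q=2/3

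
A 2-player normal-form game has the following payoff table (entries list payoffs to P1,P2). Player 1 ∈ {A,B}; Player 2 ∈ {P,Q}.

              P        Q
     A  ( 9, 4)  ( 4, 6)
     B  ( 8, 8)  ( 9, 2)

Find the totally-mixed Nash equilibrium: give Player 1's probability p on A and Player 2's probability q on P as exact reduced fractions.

P1 mixes 3/4 on A; P2 mixes 5/6 on P

P1 indiff ⇒ q·9+(1-q)·4 = q·8+(1-q)·9 ⇒ q(1) = (1-q)(5) ⇒ q = 5/6
P2 indiff ⇒ p·4+(1-p)·8 = p·6+(1-p)·2 ⇒ p(-2) = (1-p)(-6) ⇒ p = 3/4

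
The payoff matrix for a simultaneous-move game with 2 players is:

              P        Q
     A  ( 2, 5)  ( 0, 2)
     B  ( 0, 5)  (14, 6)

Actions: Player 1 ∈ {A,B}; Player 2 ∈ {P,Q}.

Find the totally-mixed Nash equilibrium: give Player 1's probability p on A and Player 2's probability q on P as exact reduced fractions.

P1 mixes 1/4 on A; P2 mixes 7/8 on P

P1 indiff ⇒ q·2+(1-q)·0 = q·0+(1-q)·14 ⇒ q(2) = (1-q)(14) ⇒ q = 7/8
P2 indiff ⇒ p·5+(1-p)·5 = p·2+(1-p)·6 ⇒ p(3) = (1-p)(1) ⇒ p = 1/4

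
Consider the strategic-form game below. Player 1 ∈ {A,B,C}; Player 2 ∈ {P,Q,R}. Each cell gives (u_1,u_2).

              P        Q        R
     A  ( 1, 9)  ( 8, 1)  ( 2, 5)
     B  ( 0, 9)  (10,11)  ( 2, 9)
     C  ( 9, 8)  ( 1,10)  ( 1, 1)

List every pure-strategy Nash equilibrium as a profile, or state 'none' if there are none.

(A,P): not NE [P1→C gives 9>1]
(A,Q): not NE [P1→B gives 10>8; P2→P gives 9>1]
(A,R): not NE [P2→P gives 9>5]
(B,P): not NE [P1→C gives 9>0; P2→Q gives 11>9]
(B,Q): NE
(B,R): not NE [P2→Q gives 11>9]
(C,P): not NE [P2→Q gives 10>8]
(C,Q): not NE [P1→B gives 10>1]
(C,R): not NE [P1→B gives 2>1; P2→Q gives 10>1]

NE set: (B,Q)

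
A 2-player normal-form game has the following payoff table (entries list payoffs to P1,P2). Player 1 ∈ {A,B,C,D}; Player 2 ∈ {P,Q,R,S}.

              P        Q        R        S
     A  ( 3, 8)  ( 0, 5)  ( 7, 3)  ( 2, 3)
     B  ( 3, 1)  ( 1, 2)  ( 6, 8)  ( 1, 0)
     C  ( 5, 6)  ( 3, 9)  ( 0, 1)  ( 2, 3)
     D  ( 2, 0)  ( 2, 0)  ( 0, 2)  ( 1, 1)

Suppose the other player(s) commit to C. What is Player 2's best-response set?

u_2(P vs C) = 6
u_2(Q vs C) = 9
u_2(R vs C) = 1
u_2(S vs C) = 3
max payoff 9 at {Q}

P2 best: {Q}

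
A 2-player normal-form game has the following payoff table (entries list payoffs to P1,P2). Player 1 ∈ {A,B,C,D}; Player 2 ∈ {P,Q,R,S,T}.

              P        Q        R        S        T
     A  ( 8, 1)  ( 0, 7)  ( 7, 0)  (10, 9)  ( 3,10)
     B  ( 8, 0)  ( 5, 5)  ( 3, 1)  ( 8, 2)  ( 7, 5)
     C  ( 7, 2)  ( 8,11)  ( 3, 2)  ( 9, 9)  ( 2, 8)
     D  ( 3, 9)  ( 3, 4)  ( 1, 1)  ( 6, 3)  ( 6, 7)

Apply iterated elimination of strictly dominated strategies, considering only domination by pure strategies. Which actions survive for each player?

Survivors P1:{A,B,C} P2:{Q,S,T}

P1 drop D (B beats it: P:8>3 Q:5>3 R:3>1 S:8>6 T:7>6)
P2 drop P (Q beats it: A:7>1 B:5>0 C:11>2)
P2 drop R (Q beats it: A:7>0 B:5>1 C:11>2)
P1→{A,B,C} P2→{Q,S,T}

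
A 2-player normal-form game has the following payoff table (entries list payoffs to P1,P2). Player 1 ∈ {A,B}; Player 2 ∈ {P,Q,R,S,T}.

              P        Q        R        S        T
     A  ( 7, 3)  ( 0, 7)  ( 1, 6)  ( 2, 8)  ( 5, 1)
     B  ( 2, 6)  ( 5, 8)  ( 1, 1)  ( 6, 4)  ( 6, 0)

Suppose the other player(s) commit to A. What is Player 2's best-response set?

u_2(P vs A) = 3
u_2(Q vs A) = 7
u_2(R vs A) = 6
u_2(S vs A) = 8
u_2(T vs A) = 1
max payoff 8 at {S}

argmax u_2 = {S}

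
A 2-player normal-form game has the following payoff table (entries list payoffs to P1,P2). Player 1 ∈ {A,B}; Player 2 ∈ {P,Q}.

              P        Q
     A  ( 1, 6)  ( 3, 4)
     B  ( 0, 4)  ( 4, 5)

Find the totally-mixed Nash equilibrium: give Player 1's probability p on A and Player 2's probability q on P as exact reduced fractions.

P1 indiff ⇒ q·1+(1-q)·3 = q·0+(1-q)·4 ⇒ q(1) = (1-q)(1) ⇒ q = 1/2
P2 indiff ⇒ p·6+(1-p)·4 = p·4+(1-p)·5 ⇒ p(2) = (1-p)(1) ⇒ p = 1/3

P1 mixes 1/3 on A; P2 mixes 1/2 on P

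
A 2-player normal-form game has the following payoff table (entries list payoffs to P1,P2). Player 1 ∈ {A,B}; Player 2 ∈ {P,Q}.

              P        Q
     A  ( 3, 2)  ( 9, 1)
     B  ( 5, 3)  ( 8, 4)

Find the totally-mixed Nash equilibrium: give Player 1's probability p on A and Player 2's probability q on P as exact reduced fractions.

P1 indiff ⇒ q·3+(1-q)·9 = q·5+(1-q)·8 ⇒ q(-2) = (1-q)(-1) ⇒ q = 1/3
P2 indiff ⇒ p·2+(1-p)·3 = p·1+(1-p)·4 ⇒ p(1) = (1-p)(1) ⇒ p = 1/2

P1 mixes 1/2 on A; P2 mixes 1/3 on P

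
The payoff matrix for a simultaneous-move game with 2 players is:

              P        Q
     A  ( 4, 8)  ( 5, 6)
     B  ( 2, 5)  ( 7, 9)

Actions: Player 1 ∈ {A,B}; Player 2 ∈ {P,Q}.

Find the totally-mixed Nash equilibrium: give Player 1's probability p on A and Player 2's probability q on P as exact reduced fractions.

p=2/3, q=1/2

P1 indiff ⇒ q·4+(1-q)·5 = q·2+(1-q)·7 ⇒ q(2) = (1-q)(2) ⇒ q = 1/2
P2 indiff ⇒ p·8+(1-p)·5 = p·6+(1-p)·9 ⇒ p(2) = (1-p)(4) ⇒ p = 2/3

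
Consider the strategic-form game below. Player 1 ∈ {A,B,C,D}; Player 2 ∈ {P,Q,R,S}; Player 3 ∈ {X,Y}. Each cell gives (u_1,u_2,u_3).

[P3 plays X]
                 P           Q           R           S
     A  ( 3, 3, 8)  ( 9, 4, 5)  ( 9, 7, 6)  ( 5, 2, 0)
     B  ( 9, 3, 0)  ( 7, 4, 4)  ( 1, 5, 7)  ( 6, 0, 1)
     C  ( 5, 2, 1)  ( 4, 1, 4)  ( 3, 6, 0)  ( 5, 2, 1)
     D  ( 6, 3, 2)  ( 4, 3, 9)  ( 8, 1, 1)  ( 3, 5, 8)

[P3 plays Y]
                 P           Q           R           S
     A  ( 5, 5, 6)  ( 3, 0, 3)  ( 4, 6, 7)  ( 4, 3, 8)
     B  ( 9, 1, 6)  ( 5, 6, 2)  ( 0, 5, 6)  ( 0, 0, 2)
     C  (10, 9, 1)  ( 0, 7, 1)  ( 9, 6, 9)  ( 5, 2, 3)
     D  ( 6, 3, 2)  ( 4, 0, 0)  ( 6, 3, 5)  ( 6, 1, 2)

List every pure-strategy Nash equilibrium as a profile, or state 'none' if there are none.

PSNE = {(C,P,Y)}

(A,P,X): not NE [P1→B gives 9>3; P2→R gives 7>3]
(A,P,Y): not NE [P1→C gives 10>5; P2→R gives 6>5; P3→X gives 8>6]
(A,Q,X): not NE [P2→R gives 7>4]
(A,Q,Y): not NE [P1→B gives 5>3; P2→R gives 6>0; P3→X gives 5>3]
(A,R,X): not NE [P3→Y gives 7>6]
(A,R,Y): not NE [P1→C gives 9>4]
(A,S,X): not NE [P1→B gives 6>5; P2→R gives 7>2; P3→Y gives 8>0]
(A,S,Y): not NE [P1→D gives 6>4; P2→R gives 6>3]
(B,P,X): not NE [P2→R gives 5>3; P3→Y gives 6>0]
(B,P,Y): not NE [P1→C gives 10>9; P2→Q gives 6>1]
(B,Q,X): not NE [P1→A gives 9>7; P2→R gives 5>4]
(B,Q,Y): not NE [P3→X gives 4>2]
(B,R,X): not NE [P1→A gives 9>1]
(B,R,Y): not NE [P1→C gives 9>0; P2→Q gives 6>5; P3→X gives 7>6]
(B,S,X): not NE [P2→R gives 5>0; P3→Y gives 2>1]
(B,S,Y): not NE [P1→D gives 6>0; P2→Q gives 6>0]
(C,P,X): not NE [P1→B gives 9>5; P2→R gives 6>2]
(C,P,Y): NE
(C,Q,X): not NE [P1→A gives 9>4; P2→R gives 6>1]
(C,Q,Y): not NE [P1→B gives 5>0; P2→P gives 9>7; P3→X gives 4>1]
(C,R,X): not NE [P1→A gives 9>3; P3→Y gives 9>0]
(C,R,Y): not NE [P2→P gives 9>6]
(C,S,X): not NE [P1→B gives 6>5; P2→R gives 6>2; P3→Y gives 3>1]
(C,S,Y): not NE [P1→D gives 6>5; P2→P gives 9>2]
(D,P,X): not NE [P1→B gives 9>6; P2→S gives 5>3]
(D,P,Y): not NE [P1→C gives 10>6]
(D,Q,X): not NE [P1→A gives 9>4; P2→S gives 5>3]
(D,Q,Y): not NE [P1→B gives 5>4; P2→R gives 3>0; P3→X gives 9>0]
(D,R,X): not NE [P1→A gives 9>8; P2→S gives 5>1; P3→Y gives 5>1]
(D,R,Y): not NE [P1→C gives 9>6]
(D,S,X): not NE [P1→B gives 6>3]
(D,S,Y): not NE [P2→R gives 3>1; P3→X gives 8>2]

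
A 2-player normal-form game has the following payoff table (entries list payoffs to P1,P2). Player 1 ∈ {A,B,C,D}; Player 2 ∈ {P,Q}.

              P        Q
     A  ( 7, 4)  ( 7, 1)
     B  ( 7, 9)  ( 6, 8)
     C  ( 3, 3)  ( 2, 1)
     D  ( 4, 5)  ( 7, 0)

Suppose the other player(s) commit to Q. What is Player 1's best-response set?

BR_1 = {A,D}

u_1(A vs Q) = 7
u_1(B vs Q) = 6
u_1(C vs Q) = 2
u_1(D vs Q) = 7
max payoff 7 at {A,D}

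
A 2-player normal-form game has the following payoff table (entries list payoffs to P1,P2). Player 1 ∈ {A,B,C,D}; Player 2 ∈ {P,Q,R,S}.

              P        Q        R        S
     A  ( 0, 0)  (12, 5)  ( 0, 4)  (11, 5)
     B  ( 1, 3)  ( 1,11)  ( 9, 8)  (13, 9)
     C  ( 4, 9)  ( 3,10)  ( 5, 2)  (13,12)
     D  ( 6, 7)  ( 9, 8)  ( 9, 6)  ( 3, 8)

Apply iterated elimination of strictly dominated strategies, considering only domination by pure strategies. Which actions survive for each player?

P2 drop P (Q beats it: A:5>0 B:11>3 C:10>9 D:8>7)
P2 drop R (Q beats it: A:5>4 B:11>8 C:10>2 D:8>6)
P1 drop D (A beats it: Q:12>9 S:11>3)
P1→{A,B,C} P2→{Q,S}

IESDS → P1:{A,B,C} P2:{Q,S}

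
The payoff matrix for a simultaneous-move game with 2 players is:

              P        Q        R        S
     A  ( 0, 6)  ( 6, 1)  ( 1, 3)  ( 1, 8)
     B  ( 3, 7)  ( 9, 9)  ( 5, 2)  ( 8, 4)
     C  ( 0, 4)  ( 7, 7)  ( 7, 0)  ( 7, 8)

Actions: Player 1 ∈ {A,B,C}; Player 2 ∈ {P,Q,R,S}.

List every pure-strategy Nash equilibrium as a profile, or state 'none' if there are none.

NE set: (B,Q)

(A,P): not NE [P1→B gives 3>0; P2→S gives 8>6]
(A,Q): not NE [P1→B gives 9>6; P2→S gives 8>1]
(A,R): not NE [P1→C gives 7>1; P2→S gives 8>3]
(A,S): not NE [P1→B gives 8>1]
(B,P): not NE [P2→Q gives 9>7]
(B,Q): NE
(B,R): not NE [P1→C gives 7>5; P2→Q gives 9>2]
(B,S): not NE [P2→Q gives 9>4]
(C,P): not NE [P1→B gives 3>0; P2→S gives 8>4]
(C,Q): not NE [P1→B gives 9>7; P2→S gives 8>7]
(C,R): not NE [P2→S gives 8>0]
(C,S): not NE [P1→B gives 8>7]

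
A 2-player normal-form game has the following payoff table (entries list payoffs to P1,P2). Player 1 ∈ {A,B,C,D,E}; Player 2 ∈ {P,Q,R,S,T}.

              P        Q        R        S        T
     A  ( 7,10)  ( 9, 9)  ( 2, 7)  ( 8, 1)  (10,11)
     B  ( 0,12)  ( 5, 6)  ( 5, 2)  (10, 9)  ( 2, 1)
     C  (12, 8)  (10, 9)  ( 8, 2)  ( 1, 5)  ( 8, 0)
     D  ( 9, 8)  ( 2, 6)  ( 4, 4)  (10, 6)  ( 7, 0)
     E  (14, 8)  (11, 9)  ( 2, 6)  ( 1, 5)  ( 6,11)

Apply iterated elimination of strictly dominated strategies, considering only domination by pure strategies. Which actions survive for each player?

P2 drop R (P beats it: A:10>7 B:12>2 C:8>2 D:8>4 E:8>6)
P2 drop S (P beats it: A:10>1 B:12>9 C:8>5 D:8>6 E:8>5)
P1 drop B (A beats it: P:7>0 Q:9>5 T:10>2)
P1 drop D (C beats it: P:12>9 Q:10>2 T:8>7)
P1→{A,C,E} P2→{P,Q,T}

Survivors P1:{A,C,E} P2:{P,Q,T}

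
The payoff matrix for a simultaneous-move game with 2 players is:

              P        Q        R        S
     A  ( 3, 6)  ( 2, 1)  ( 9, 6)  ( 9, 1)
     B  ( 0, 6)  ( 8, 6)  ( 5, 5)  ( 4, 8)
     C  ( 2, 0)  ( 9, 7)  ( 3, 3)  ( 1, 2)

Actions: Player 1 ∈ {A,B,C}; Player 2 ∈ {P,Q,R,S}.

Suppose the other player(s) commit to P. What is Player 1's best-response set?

BR_1 = {A}

u_1(A vs P) = 3
u_1(B vs P) = 0
u_1(C vs P) = 2
max payoff 3 at {A}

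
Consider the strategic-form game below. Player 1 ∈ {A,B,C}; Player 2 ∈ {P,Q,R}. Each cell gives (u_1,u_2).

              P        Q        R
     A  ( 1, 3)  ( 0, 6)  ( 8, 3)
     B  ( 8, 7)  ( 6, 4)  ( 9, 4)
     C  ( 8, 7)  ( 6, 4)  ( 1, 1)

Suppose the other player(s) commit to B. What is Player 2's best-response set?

argmax u_2 = {P}

u_2(P vs B) = 7
u_2(Q vs B) = 4
u_2(R vs B) = 4
max payoff 7 at {P}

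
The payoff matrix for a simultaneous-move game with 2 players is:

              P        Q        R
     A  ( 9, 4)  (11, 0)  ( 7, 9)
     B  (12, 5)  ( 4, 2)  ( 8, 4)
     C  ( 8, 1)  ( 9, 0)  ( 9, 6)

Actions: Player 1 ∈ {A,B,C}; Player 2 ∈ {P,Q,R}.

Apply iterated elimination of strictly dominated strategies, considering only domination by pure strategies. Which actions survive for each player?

IESDS → P1:{B,C} P2:{P,R}

P2 drop Q (P beats it: A:4>0 B:5>2 C:1>0)
P1 drop A (B beats it: P:12>9 R:8>7)
P1→{B,C} P2→{P,R}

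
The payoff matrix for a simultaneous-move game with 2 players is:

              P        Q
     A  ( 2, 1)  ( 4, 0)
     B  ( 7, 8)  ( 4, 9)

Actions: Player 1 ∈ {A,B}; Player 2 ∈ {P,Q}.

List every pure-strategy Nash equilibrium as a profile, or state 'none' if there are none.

PSNE = {(B,Q)}

(A,P): not NE [P1→B gives 7>2]
(A,Q): not NE [P2→P gives 1>0]
(B,P): not NE [P2→Q gives 9>8]
(B,Q): NE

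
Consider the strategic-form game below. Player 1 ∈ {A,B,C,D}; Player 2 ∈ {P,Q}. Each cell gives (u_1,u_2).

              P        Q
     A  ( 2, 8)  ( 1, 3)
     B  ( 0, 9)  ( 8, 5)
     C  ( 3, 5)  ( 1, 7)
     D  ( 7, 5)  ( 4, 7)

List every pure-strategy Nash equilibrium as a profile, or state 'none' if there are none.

Equilibria: none

(A,P): not NE [P1→D gives 7>2]
(A,Q): not NE [P1→B gives 8>1; P2→P gives 8>3]
(B,P): not NE [P1→D gives 7>0]
(B,Q): not NE [P2→P gives 9>5]
(C,P): not NE [P1→D gives 7>3; P2→Q gives 7>5]
(C,Q): not NE [P1→B gives 8>1]
(D,P): not NE [P2→Q gives 7>5]
(D,Q): not NE [P1→B gives 8>4]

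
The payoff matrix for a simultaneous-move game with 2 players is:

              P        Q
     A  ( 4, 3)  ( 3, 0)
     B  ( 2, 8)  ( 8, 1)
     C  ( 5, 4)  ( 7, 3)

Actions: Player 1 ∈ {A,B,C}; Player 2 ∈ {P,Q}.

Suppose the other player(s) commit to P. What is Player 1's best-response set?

u_1(A vs P) = 4
u_1(B vs P) = 2
u_1(C vs P) = 5
max payoff 5 at {C}

argmax u_1 = {C}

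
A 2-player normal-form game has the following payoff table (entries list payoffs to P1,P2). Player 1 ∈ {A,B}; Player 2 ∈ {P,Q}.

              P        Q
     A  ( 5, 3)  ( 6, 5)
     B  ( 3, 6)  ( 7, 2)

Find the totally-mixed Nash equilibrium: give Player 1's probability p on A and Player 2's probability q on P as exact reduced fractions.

P1 indiff ⇒ q·5+(1-q)·6 = q·3+(1-q)·7 ⇒ q(2) = (1-q)(1) ⇒ q = 1/3
P2 indiff ⇒ p·3+(1-p)·6 = p·5+(1-p)·2 ⇒ p(-2) = (1-p)(-4) ⇒ p = 2/3

p=2/3, q=1/3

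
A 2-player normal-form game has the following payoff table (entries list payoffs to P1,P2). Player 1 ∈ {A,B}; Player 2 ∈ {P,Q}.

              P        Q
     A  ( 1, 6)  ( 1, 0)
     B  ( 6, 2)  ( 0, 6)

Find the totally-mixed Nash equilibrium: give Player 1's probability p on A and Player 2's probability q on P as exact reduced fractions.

P1 indiff ⇒ q·1+(1-q)·1 = q·6+(1-q)·0 ⇒ q(-5) = (1-q)(-1) ⇒ q = 1/6
P2 indiff ⇒ p·6+(1-p)·2 = p·0+(1-p)·6 ⇒ p(6) = (1-p)(4) ⇒ p = 2/5

P1 mixes 2/5 on A; P2 mixes 1/6 on P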